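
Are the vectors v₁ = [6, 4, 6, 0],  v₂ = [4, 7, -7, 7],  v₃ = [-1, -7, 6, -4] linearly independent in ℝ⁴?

linearly independent

Place the vectors as rows of a 3×4 matrix and reduce to echelon form.
The reduction yields 3 nonzero rows, so the rank is 3.
Since rank = 3 (the number of vectors), the set is linearly independent.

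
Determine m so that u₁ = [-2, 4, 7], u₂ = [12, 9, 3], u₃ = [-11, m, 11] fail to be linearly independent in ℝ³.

Place the vectors as rows of a 3×3 matrix; dependence ⇔ determinant zero.
Expanding, det = 90*m - 165.
Setting this to zero gives m = 11/6.

m = 11/6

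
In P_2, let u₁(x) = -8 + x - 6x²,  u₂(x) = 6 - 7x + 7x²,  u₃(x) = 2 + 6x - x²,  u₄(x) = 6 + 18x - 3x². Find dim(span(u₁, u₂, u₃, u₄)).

Use coordinates relative to {1, x, x²}.
Put the 3×4 matrix [u₁|u₂|u₃|u₄] into echelon form.
The echelon form has 2 nonzero rows, so the rank is 2.
(With 4 elements in a 3-dimensional space the rank is at most 3.)

dim = 2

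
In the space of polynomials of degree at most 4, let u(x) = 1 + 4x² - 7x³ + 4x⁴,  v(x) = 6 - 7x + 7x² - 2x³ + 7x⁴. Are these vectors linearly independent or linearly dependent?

linearly independent

Take coordinates with respect to the standard basis {1, x, …, x⁴}.
Row-reduce the matrix whose columns are u, v.
The reduction yields 2 nonzero rows, so the rank is 2.
Since rank = 2 (the number of vectors), the set is linearly independent.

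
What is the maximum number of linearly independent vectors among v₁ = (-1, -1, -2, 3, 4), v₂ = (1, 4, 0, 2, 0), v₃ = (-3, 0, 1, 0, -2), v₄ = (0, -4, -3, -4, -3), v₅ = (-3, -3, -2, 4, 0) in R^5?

Row-reduce the 5×5 matrix with these as rows.
Reduction leaves 5 leading entries, giving rank 5.

5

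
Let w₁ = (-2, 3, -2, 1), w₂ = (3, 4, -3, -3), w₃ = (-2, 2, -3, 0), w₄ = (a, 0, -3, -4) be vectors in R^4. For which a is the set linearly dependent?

a = 8/3

Place the vectors as rows of a 4×4 matrix; dependence ⇔ determinant zero.
Expanding, det = 21*a - 56.
Solving 21*a - 56 = 0 yields a = 8/3.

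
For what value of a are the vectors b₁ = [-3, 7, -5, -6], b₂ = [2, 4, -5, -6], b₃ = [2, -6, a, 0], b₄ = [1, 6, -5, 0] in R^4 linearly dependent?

The set is linearly dependent precisely when det[b₁; b₂; b₃; b₄] = 0.
The determinant works out to 720 - 198*a.
Setting this to zero gives a = 40/11.

a = 40/11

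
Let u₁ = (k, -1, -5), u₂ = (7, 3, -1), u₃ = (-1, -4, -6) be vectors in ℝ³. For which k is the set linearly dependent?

Place the vectors as rows of a 3×3 matrix; dependence ⇔ determinant zero.
The determinant works out to 82 - 22*k.
This vanishes exactly when k = 41/11.

k = 41/11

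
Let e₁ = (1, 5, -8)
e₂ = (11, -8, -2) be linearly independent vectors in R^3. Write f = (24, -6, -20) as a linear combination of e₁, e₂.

f = 2e₁ + 2e₂

Since e₁, e₂ are independent, the coefficients expressing f are uniquely determined by a linear system.
Back-substitution yields (α₁, α₂) = (2, 2).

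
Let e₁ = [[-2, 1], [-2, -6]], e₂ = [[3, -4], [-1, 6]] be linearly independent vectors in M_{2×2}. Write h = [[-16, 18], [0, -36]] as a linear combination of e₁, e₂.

h = 2e₁ - 4e₂

Take coordinate vectors relative to {E₁₁, E₁₂, E₂₁, E₂₂}.
Since e₁, e₂ are independent, the coefficients expressing h are uniquely determined by a linear system.
Row-reducing the augmented matrix gives the unique coefficients (α₁, α₂) = (2, -4).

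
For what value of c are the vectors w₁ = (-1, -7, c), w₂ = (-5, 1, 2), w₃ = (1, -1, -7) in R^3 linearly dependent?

c = -59

The set is linearly dependent precisely when det[w₁; w₂; w₃] = 0.
Cofactor expansion gives det = 4*c + 236.
This vanishes exactly when c = -59.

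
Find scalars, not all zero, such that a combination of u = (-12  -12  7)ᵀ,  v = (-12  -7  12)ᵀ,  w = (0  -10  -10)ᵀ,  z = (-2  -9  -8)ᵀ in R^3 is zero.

2u - 2v - w = 0

Set up α₁u + … + α₄z = 0 and solve the homogeneous system.
The free variable yields coefficients (2, -2, -1, 0) (any nonzero multiple also works).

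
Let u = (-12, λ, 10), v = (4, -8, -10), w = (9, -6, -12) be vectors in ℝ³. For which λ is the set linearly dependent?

λ = 8/7

Place the vectors as rows of a 3×3 matrix; dependence ⇔ determinant zero.
Cofactor expansion gives det = 48 - 42*λ.
Setting this to zero gives λ = 8/7.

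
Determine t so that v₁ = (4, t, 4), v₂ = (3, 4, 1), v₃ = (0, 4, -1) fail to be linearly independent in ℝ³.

t = -16/3

The set is linearly dependent precisely when det[v₁; v₂; v₃] = 0.
The determinant works out to 3*t + 16.
This vanishes exactly when t = -16/3.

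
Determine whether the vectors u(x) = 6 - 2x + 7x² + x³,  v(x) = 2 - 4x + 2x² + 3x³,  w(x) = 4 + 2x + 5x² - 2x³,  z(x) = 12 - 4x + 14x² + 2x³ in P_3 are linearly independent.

linearly dependent

Write each element as a coordinate vector in ℝ⁴ using {1, x, …, x³}.
Place the vectors as rows of a 4×4 matrix and reduce to echelon form.
The reduction yields 2 nonzero rows, so the rank is 2.
Since rank 2 < 4, the set is linearly dependent.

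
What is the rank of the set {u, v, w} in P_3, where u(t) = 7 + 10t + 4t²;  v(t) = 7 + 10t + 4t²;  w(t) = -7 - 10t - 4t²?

Pass to coordinate vectors with respect to the basis {1, t, …, t³}.
Row-reduce the 3×4 matrix with these as rows.
Exactly 1 pivot survives; hence the rank is 1.

rank 1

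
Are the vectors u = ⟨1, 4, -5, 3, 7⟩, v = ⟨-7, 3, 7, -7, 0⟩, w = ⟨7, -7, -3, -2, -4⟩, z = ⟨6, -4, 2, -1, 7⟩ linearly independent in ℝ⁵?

Row-reduce the matrix whose columns are u, v, w, z.
The reduction yields 4 nonzero rows, so the rank is 4.
Since rank = 4 (the number of vectors), the set is linearly independent.

linearly independent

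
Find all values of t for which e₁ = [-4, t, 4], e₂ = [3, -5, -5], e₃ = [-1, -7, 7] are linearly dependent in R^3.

t = 11

Place the vectors as rows of a 3×3 matrix; dependence ⇔ determinant zero.
Expanding, det = 176 - 16*t.
Solving 176 - 16*t = 0 yields t = 11.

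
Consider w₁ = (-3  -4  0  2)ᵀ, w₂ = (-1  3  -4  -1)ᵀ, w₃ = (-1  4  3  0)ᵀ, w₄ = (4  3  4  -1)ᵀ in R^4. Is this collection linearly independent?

linearly independent

Place the vectors as rows of a 4×4 matrix and reduce to echelon form.
The reduction yields 4 nonzero rows, so the rank is 4.
Since rank = 4 (the number of vectors), the set is linearly independent.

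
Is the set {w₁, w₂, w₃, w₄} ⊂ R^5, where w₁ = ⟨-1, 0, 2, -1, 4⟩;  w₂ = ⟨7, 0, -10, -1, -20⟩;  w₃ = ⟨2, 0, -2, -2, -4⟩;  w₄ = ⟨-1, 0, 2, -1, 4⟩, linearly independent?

Two of the vectors are equal, giving an immediate dependence.

linearly dependent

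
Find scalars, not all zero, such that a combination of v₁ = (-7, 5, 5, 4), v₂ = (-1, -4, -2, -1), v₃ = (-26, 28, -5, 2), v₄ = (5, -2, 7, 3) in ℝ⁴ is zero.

Set up α₁v₁ + … + α₄v₄ = 0 and solve the homogeneous system.
A generator of the null space is (2, -3, -1, -3).

2v₁ - 3v₂ - v₃ - 3v₄ = 0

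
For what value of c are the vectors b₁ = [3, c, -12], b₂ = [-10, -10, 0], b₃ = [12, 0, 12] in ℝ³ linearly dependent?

c = 15

The vectors are dependent exactly when the determinant of the matrix with rows b₁, b₂, b₃ vanishes.
Expanding, det = 120*c - 1800.
Setting this to zero gives c = 15.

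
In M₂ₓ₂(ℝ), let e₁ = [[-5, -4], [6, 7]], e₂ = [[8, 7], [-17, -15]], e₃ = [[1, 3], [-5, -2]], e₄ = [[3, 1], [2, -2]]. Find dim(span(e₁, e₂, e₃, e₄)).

3

Pass to coordinate vectors with respect to the basis {E₁₁, E₁₂, E₂₁, E₂₂}.
Form the matrix with e₁, e₂, e₃, e₄ as columns and reduce.
Reduction leaves 3 leading entries, giving rank 3.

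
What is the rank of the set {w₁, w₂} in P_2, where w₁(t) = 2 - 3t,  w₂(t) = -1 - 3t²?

2

Represent each element by its coordinate vector in ℝ³.
Put the 3×2 matrix [w₁|w₂] into echelon form.
Reduction leaves 2 leading entries, giving rank 2.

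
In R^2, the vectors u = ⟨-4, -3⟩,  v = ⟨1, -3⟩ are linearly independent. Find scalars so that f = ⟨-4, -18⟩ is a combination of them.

Solve the system with u, v as columns and f as the right-hand side.
Back-substitution yields (c₁, c₂) = (2, 4).

f = 2u + 4v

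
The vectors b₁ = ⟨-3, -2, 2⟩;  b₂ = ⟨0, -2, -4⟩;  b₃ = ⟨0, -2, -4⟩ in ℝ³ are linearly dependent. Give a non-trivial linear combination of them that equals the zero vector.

Solve the homogeneous system with b₁, b₂, b₃ as columns by row-reducing the coefficient matrix.
One solution (up to scaling) is (0, 1, -1).

b₂ - b₃ = 0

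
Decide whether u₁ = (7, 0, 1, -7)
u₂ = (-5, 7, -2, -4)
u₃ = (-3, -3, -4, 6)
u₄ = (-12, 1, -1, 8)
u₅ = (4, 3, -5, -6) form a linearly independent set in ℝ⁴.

linearly dependent

There are 5 vectors in a 4-dimensional space, so they cannot be linearly independent.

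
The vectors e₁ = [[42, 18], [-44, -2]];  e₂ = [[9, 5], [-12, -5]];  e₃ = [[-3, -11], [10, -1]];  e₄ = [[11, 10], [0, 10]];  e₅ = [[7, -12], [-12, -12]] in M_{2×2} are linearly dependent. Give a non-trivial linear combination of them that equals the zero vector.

Write each element as a vector in ℝ⁴ using {E₁₁, E₁₂, E₂₁, E₂₂}.
Solve the homogeneous system with e₁, e₂, e₃, e₄, e₅ as columns by row-reducing the coefficient matrix.
The free variable yields coefficients (1, 0, 2, -2, -2) (any nonzero multiple also works).

e₁ + 2e₃ - 2e₄ - 2e₅ = 0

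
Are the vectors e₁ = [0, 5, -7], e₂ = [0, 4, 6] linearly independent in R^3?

Row-reduce the matrix whose columns are e₁, e₂.
The reduction yields 2 nonzero rows, so the rank is 2.
Since rank = 2 (the number of vectors), the set is linearly independent.

linearly independent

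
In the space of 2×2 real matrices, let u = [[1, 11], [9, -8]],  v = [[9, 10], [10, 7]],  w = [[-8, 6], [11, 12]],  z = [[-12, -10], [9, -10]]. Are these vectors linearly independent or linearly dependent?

linearly independent

Take coordinates with respect to the standard basis {E₁₁, E₁₂, E₂₁, E₂₂}.
Place the vectors as rows of a 4×4 matrix and reduce to echelon form.
The reduction yields 4 nonzero rows, so the rank is 4.
Since rank = 4 (the number of vectors), the set is linearly independent.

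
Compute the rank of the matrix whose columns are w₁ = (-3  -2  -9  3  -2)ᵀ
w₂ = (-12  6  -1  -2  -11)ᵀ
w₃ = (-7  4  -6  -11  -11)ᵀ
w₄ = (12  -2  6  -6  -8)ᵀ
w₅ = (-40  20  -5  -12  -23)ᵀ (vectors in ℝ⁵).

4

Row-reduce the 5×5 matrix with these as rows.
There are 4 pivot columns, so rank = 4.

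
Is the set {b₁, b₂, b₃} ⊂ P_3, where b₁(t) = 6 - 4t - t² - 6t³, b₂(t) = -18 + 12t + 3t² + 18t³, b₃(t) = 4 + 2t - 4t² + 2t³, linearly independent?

Write each element as a coordinate vector in ℝ⁴ using {1, t, …, t³}.
One vector is a scalar multiple of another, so the set is dependent.

linearly dependent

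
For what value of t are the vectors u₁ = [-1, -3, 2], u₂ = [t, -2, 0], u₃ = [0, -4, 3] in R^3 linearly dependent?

t = -6

The vectors are dependent exactly when the determinant of the matrix with rows u₁, u₂, u₃ vanishes.
Expanding, det = t + 6.
Setting this to zero gives t = -6.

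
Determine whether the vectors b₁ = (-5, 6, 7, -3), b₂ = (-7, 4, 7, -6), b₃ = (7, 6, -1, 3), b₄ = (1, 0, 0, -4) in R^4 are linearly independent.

linearly independent

Form the 4×4 matrix with these as columns; its determinant is 140.
A nonzero determinant means the columns are linearly independent.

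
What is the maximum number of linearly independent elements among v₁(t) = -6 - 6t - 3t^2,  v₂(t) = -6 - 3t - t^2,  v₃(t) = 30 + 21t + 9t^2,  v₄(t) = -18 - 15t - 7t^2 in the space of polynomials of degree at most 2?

Pass to coordinate vectors with respect to the basis {1, t, t^2}.
Form the matrix with v₁, v₂, v₃, v₄ as columns and reduce.
Exactly 2 pivots survive; hence the rank is 2.
(With 4 elements in a 3-dimensional space the rank is at most 3.)

2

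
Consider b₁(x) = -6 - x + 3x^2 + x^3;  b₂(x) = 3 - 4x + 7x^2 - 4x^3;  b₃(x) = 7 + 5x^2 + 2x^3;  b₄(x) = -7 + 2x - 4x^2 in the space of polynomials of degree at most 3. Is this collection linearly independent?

Take coordinates with respect to the standard basis {1, x, …, x^3}.
Form the 4×4 matrix with these as columns; its determinant is -450.
A nonzero determinant means the columns are linearly independent.

linearly independent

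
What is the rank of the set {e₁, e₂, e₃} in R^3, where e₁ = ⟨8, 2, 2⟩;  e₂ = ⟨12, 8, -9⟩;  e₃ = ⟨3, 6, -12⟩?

Row-reduce the 3×3 matrix with these as rows.
Exactly 3 pivots survive; hence the rank is 3.

3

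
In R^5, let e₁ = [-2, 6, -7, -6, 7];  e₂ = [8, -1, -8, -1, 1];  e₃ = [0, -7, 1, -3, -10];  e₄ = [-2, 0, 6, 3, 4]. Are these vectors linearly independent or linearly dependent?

linearly independent

Row-reduce the matrix whose columns are e₁, e₂, e₃, e₄.
The reduction yields 4 nonzero rows, so the rank is 4.
Since rank = 4 (the number of vectors), the set is linearly independent.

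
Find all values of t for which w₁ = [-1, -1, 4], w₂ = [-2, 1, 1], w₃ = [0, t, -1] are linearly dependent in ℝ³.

The vectors are dependent exactly when the determinant of the matrix with rows w₁, w₂, w₃ vanishes.
The determinant works out to 3 - 7*t.
Solving 3 - 7*t = 0 yields t = 3/7.

t = 3/7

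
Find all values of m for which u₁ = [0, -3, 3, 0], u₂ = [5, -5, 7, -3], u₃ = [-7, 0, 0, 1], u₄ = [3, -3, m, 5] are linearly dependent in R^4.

The set is linearly dependent precisely when det[u₁; u₂; u₃; u₄] = 0.
Cofactor expansion gives det = 48*m + 84.
This vanishes exactly when m = -7/4.

m = -7/4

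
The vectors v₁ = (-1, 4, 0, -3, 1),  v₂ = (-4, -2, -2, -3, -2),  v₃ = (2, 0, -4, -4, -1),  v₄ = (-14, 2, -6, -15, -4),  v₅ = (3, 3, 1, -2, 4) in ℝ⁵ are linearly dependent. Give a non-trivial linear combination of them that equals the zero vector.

Solve the homogeneous system with v₁, v₂, v₃, v₄, v₅ as columns by row-reducing the coefficient matrix.
A generator of the null space is (2, 3, 0, -1, 0).

2v₁ + 3v₂ - v₄ = 0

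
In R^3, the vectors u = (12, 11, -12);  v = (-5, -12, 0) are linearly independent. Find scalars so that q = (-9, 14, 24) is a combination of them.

Write q = c₁u + c₂v and equate components.
The system has the unique solution (c₁, c₂) = (-2, -3).

q = -2u - 3v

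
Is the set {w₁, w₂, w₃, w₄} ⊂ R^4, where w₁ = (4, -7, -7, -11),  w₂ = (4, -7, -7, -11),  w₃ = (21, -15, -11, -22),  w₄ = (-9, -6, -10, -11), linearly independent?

Two of the vectors are equal, giving an immediate dependence.

linearly dependent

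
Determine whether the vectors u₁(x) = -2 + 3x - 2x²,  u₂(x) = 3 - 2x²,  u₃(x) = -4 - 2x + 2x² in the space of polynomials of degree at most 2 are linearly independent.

linearly independent

Take coordinates with respect to the standard basis {1, x, x²}.
Form the 3×3 matrix with these as columns; its determinant is 26.
A nonzero determinant means the columns are linearly independent.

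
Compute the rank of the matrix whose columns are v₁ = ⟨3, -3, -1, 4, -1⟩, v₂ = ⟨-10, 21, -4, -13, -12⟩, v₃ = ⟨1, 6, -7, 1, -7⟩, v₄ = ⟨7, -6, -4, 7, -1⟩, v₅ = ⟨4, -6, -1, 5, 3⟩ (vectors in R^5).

Row-reduce the 5×5 matrix with these as rows.
There are 4 pivot columns, so rank = 4.

rank 4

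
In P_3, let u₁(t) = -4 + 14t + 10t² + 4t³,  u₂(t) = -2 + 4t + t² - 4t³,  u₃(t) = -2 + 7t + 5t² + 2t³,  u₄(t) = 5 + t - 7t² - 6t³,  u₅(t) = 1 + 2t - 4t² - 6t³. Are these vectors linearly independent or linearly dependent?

Write each element as a coordinate vector in ℝ⁴ using {1, t, …, t³}.
There are 5 vectors in a 4-dimensional space, so they cannot be linearly independent.

linearly dependent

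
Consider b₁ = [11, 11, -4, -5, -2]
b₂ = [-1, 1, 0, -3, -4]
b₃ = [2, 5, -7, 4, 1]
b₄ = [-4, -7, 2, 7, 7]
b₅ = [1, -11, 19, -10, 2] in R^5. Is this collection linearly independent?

linearly dependent

The matrix [b₁|b₂|b₃|b₄|b₅] has determinant 0.
A zero determinant means the columns are linearly dependent.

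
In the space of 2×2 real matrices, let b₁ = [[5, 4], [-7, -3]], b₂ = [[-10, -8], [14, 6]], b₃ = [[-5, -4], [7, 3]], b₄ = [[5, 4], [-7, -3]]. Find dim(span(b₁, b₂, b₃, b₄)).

Represent each element by its coordinate vector in ℝ⁴.
Put the 4×4 matrix [b₁|b₂|b₃|b₄] into echelon form.
Exactly 1 pivot survives; hence the rank is 1.

1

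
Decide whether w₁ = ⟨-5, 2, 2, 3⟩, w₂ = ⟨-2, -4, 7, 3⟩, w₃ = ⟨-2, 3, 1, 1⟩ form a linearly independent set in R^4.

linearly independent

Place the vectors as rows of a 3×4 matrix and reduce to echelon form.
The reduction yields 3 nonzero rows, so the rank is 3.
Since rank = 3 (the number of vectors), the set is linearly independent.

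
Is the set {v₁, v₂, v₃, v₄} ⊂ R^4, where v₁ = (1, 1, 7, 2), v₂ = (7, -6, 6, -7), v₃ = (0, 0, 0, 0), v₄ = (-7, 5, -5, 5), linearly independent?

linearly dependent

One of the vectors is the zero vector, so the set is linearly dependent.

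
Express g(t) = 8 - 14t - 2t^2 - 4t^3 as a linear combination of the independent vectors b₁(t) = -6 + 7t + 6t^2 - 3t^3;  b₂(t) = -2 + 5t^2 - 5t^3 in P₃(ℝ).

g = -2b₁ + 2b₂

Identify each element with its coordinate vector in ℝ⁴ via {1, t, …, t^3}.
Solve the system with b₁, b₂ as columns and g as the right-hand side.
Row-reducing the augmented matrix gives the unique coefficients (α₁, α₂) = (-2, 2).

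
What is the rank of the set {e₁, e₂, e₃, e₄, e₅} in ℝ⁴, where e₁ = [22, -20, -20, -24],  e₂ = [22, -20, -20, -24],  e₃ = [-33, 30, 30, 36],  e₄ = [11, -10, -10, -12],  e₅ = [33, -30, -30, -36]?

Apply Gaussian elimination to the matrix whose rows are e₁, e₂, e₃, e₄, e₅.
Reduction leaves 1 leading entry, giving rank 1.
(With 5 elements in a 4-dimensional space the rank is at most 4.)

1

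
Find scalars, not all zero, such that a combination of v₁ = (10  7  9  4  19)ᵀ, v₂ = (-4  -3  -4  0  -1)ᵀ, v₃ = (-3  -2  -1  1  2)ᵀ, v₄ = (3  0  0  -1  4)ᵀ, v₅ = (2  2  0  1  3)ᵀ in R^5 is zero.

v₁ + 3v₂ - 3v₃ - v₄ - 2v₅ = 0

Solve the homogeneous system with v₁, v₂, v₃, v₄, v₅ as columns by row-reducing the coefficient matrix.
One solution (up to scaling) is (1, 3, -3, -1, -2).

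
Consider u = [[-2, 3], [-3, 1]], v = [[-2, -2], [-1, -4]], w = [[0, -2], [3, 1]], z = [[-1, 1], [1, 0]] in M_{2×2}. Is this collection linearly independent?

linearly independent

Write each element as a coordinate vector in ℝ⁴ using {E₁₁, E₁₂, E₂₁, E₂₂}.
Form the 4×4 matrix with these as columns; its determinant is -69.
A nonzero determinant means the columns are linearly independent.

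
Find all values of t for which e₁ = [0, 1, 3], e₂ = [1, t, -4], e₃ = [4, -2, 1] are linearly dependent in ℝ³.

t = -23/12

The set is linearly dependent precisely when det[e₁; e₂; e₃] = 0.
Cofactor expansion gives det = -12*t - 23.
Setting this to zero gives t = -23/12.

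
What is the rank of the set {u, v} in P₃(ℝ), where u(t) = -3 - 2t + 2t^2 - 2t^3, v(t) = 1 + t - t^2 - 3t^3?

rank 2

Represent each element by its coordinate vector in ℝ⁴.
Put the 4×2 matrix [u|v] into echelon form.
Reduction leaves 2 leading entries, giving rank 2.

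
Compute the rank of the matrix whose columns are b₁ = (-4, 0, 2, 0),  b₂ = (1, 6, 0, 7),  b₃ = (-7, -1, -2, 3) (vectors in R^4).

Put the 4×3 matrix [b₁|b₂|b₃] into echelon form.
Exactly 3 pivots survive; hence the rank is 3.

rank 3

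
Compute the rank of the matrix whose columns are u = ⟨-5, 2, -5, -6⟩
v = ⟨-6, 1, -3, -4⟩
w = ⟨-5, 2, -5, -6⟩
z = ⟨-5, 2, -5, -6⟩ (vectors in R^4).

rank 2

Apply Gaussian elimination to the matrix whose rows are u, v, w, z.
Reduction leaves 2 leading entries, giving rank 2.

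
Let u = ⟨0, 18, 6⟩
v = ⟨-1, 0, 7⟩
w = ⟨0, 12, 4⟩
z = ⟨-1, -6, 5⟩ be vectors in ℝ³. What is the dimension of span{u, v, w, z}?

Apply Gaussian elimination to the matrix whose rows are u, v, w, z.
The echelon form has 2 nonzero rows, so the rank is 2.
(With 4 elements in a 3-dimensional space the rank is at most 3.)

dim = 2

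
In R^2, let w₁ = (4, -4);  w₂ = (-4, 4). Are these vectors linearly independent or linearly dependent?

linearly dependent

The matrix [w₁|w₂] has determinant 0.
A zero determinant means the columns are linearly dependent.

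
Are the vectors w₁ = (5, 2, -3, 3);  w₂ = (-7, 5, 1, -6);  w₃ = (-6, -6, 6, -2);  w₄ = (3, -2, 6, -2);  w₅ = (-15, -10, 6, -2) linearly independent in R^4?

linearly dependent

There are 5 vectors in a 4-dimensional space, so they cannot be linearly independent.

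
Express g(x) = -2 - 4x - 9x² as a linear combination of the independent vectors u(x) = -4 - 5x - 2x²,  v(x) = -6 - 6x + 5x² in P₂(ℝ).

Work in coordinates with respect to the standard basis {1, x, x²}.
Write g = a₁u + a₂v and equate components.
Back-substitution yields (a₁, a₂) = (2, -1).

g = 2u - v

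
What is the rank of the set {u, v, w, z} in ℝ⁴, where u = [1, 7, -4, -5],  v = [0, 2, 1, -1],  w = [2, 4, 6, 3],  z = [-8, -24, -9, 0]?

Apply Gaussian elimination to the matrix whose rows are u, v, w, z.
There are 3 pivot columns, so rank = 3.

3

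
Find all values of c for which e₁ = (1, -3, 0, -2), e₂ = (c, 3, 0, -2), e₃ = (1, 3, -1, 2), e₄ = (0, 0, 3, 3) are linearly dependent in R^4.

c = -9

The set is linearly dependent precisely when det[e₁; e₂; e₃; e₄] = 0.
Cofactor expansion gives det = -9*c - 81.
This vanishes exactly when c = -9.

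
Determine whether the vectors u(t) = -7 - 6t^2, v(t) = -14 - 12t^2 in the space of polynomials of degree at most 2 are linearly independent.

linearly dependent

Write each element as a coordinate vector in ℝ³ using {1, t, t^2}.
One vector is a scalar multiple of another, so the set is dependent.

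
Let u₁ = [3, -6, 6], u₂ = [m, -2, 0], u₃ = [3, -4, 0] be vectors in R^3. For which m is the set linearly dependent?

Dependence holds iff the 3×3 matrix [u₁ u₂ u₃] is singular.
The determinant works out to 36 - 24*m.
Setting this to zero gives m = 3/2.

m = 3/2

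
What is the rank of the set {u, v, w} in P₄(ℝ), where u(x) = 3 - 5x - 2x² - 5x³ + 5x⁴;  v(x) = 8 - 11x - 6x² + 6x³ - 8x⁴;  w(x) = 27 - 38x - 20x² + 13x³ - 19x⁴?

Use coordinates relative to {1, x, …, x⁴}.
Put the 5×3 matrix [u|v|w] into echelon form.
There are 2 pivot columns, so rank = 2.

2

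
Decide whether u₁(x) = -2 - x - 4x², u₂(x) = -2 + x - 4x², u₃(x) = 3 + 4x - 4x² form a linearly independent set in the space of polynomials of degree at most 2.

linearly independent

Take coordinates with respect to the standard basis {1, x, x²}.
The matrix [u₁|u₂|u₃] has determinant 40.
A nonzero determinant means the columns are linearly independent.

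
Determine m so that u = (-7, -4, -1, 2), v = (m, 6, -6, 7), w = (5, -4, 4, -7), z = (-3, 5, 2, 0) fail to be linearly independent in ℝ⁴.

Dependence holds iff the 4×4 matrix [u v w z] is singular.
The determinant works out to 77*m - 371.
Solving 77*m - 371 = 0 yields m = 53/11.

m = 53/11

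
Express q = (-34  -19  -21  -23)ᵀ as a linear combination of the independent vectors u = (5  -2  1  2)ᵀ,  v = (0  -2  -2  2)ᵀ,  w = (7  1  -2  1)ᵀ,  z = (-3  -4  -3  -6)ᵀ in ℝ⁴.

q = -3u + 4v - w + 4z

Solve the system with u, v, w, z as columns and q as the right-hand side.
Row-reducing the augmented matrix gives the unique coefficients (α₁, …, α₄) = (-3, 4, -1, 4).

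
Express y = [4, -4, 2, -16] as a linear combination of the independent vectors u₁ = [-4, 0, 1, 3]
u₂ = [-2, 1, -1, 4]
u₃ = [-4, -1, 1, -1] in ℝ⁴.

y = -2u₁ - 2u₂ + 2u₃

Write y = a₁u₁ + … + a₃u₃ and equate components.
Row-reducing the augmented matrix gives the unique coefficients (a₁, a₂, a₃) = (-2, -2, 2).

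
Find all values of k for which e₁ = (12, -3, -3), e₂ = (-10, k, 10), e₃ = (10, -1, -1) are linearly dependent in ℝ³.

Place the vectors as rows of a 3×3 matrix; dependence ⇔ determinant zero.
Cofactor expansion gives det = 18*k - 180.
This vanishes exactly when k = 10.

k = 10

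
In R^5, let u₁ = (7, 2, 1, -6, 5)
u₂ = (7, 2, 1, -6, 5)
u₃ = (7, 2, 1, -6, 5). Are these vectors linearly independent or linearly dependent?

Place the vectors as rows of a 3×5 matrix and reduce to echelon form.
The reduction yields 1 nonzero row, so the rank is 1.
Since rank 1 < 3, the set is linearly dependent.
Indeed u₁ - u₂ = 0.

linearly dependent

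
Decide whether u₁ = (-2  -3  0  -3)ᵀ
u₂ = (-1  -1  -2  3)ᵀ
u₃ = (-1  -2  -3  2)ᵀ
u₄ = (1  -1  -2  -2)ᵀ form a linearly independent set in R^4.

linearly independent

Place the vectors as rows of a 4×4 matrix and reduce to echelon form.
The reduction yields 4 nonzero rows, so the rank is 4.
Since rank = 4 (the number of vectors), the set is linearly independent.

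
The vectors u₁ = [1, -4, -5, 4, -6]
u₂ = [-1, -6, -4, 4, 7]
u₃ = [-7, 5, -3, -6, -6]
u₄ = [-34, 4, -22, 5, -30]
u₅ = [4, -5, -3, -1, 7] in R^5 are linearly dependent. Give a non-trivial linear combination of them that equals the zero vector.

2u₁ + 3u₂ + 3u₃ - u₄ - 3u₅ = 0

Solve the homogeneous system with u₁, u₂, u₃, u₄, u₅ as columns by row-reducing the coefficient matrix.
The free variable yields coefficients (2, 3, 3, -1, -3) (any nonzero multiple also works).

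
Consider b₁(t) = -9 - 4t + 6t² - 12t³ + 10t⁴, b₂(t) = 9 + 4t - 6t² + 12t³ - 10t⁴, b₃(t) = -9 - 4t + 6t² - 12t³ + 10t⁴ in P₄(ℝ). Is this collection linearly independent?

linearly dependent

Take coordinates with respect to the standard basis {1, t, …, t⁴}.
Two of the vectors are equal, giving an immediate dependence.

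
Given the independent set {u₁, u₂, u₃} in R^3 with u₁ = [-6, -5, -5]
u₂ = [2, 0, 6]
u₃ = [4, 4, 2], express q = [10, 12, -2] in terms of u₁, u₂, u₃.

Since u₁, u₂, u₃ are independent, the coefficients expressing q are uniquely determined by a linear system.
Back-substitution yields (a₁, a₂, a₃) = (-4, -3, -2).

q = -4u₁ - 3u₂ - 2u₃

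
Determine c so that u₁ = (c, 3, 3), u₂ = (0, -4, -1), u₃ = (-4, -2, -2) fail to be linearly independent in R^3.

The vectors are dependent exactly when the determinant of the matrix with rows u₁, u₂, u₃ vanishes.
Cofactor expansion gives det = 6*c - 36.
Solving 6*c - 36 = 0 yields c = 6.

c = 6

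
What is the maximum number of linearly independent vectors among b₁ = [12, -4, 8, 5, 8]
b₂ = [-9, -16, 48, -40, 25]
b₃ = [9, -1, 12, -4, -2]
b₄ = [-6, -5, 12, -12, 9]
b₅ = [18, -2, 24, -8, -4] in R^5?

3

Row-reduce the 5×5 matrix with these as rows.
Reduction leaves 3 leading entries, giving rank 3.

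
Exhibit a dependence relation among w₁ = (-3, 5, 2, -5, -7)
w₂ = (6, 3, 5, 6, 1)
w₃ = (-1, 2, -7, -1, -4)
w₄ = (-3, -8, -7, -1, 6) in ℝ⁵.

Solve the homogeneous system with w₁, w₂, w₃, w₄ as columns by row-reducing the coefficient matrix.
The free variable yields coefficients (1, 1, 0, 1) (any nonzero multiple also works).

w₁ + w₂ + w₄ = 0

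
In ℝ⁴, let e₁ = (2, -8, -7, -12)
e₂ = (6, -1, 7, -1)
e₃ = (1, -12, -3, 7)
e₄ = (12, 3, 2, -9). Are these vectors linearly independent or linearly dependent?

The matrix [e₁|e₂|e₃|e₄] has determinant 14064.
A nonzero determinant means the columns are linearly independent.

linearly independent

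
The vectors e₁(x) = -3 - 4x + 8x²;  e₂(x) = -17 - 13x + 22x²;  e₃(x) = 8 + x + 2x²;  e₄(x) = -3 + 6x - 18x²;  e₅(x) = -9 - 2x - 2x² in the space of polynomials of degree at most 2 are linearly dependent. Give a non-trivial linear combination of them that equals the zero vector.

3e₁ - e₂ - e₃ = 0

Take coordinates with respect to {1, x, x²}.
Set up α₁e₁ + … + α₅e₅ = 0 and solve the homogeneous system.
The free variable yields coefficients (3, -1, -1, 0, 0) (any nonzero multiple also works).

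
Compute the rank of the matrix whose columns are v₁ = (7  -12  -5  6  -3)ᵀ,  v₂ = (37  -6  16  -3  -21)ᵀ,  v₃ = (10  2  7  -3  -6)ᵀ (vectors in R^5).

Form the matrix with v₁, v₂, v₃ as columns and reduce.
Exactly 2 pivots survive; hence the rank is 2.

rank 2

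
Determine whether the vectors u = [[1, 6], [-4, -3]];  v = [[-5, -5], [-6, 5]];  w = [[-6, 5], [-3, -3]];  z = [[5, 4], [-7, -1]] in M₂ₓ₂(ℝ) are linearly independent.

Write each element as a coordinate vector in ℝ⁴ using {E₁₁, E₁₂, E₂₁, E₂₂}.
Row-reduce the matrix whose columns are u, v, w, z.
The reduction yields 4 nonzero rows, so the rank is 4.
Since rank = 4 (the number of vectors), the set is linearly independent.

linearly independent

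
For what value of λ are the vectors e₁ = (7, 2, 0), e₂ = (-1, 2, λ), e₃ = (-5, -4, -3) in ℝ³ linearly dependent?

λ = 8/3

The vectors are dependent exactly when the determinant of the matrix with rows e₁, e₂, e₃ vanishes.
Expanding, det = 18*λ - 48.
Setting this to zero gives λ = 8/3.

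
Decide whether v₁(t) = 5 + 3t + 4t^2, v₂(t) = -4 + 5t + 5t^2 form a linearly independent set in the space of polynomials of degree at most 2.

linearly independent

Take coordinates with respect to the standard basis {1, t, t^2}.
Place the vectors as rows of a 2×3 matrix and reduce to echelon form.
The reduction yields 2 nonzero rows, so the rank is 2.
Since rank = 2 (the number of vectors), the set is linearly independent.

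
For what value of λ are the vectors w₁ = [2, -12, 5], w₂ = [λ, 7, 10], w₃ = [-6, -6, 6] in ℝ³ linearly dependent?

The set is linearly dependent precisely when det[w₁; w₂; w₃] = 0.
Expanding, det = 42*λ + 1134.
Setting this to zero gives λ = -27.

λ = -27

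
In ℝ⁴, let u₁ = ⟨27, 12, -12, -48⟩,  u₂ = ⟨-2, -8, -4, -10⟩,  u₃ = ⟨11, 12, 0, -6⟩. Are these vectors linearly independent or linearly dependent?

Row-reduce the matrix whose columns are u₁, u₂, u₃.
The reduction yields 2 nonzero rows, so the rank is 2.
Since rank 2 < 3, the set is linearly dependent.
Indeed u₁ - 3u₂ - 3u₃ = 0.

linearly dependent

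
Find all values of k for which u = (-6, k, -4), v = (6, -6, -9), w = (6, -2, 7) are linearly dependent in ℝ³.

k = 11/4

The set is linearly dependent precisely when det[u; v; w] = 0.
Expanding, det = 264 - 96*k.
This vanishes exactly when k = 11/4.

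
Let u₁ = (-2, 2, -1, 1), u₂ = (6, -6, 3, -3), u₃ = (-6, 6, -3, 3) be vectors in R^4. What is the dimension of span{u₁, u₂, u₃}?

Form the matrix with u₁, u₂, u₃ as columns and reduce.
Exactly 1 pivot survives; hence the rank is 1.

dim = 1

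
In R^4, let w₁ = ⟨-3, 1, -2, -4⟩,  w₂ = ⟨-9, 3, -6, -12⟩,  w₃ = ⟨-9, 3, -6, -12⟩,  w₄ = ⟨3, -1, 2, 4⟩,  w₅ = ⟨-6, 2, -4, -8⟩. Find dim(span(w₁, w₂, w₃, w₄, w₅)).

Apply Gaussian elimination to the matrix whose rows are w₁, w₂, w₃, w₄, w₅.
Reduction leaves 1 leading entry, giving rank 1.
(With 5 elements in a 4-dimensional space the rank is at most 4.)

1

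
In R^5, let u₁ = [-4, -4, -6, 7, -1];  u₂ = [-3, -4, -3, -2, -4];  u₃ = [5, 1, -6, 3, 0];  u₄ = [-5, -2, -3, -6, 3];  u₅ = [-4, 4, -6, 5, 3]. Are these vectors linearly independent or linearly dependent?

Place the vectors as rows of a 5×5 matrix and reduce to echelon form.
The reduction yields 5 nonzero rows, so the rank is 5.
Since rank = 5 (the number of vectors), the set is linearly independent.

linearly independent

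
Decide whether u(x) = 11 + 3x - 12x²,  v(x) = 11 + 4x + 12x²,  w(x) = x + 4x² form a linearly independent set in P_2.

Take coordinates with respect to the standard basis {1, x, x²}.
Place the vectors as rows of a 3×3 matrix and reduce to echelon form.
The reduction yields 3 nonzero rows, so the rank is 3.
Since rank = 3 (the number of vectors), the set is linearly independent.

linearly independent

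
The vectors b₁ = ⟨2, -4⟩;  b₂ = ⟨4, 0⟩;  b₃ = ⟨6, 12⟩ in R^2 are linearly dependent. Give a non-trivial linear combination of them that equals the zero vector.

3b₁ - 3b₂ + b₃ = 0

Set up α₁b₁ + … + α₃b₃ = 0 and solve the homogeneous system.
One solution (up to scaling) is (3, -3, 1).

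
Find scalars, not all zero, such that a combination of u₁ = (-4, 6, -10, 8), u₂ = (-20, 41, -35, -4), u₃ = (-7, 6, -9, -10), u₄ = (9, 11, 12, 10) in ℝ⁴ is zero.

2u₁ - u₂ + 3u₃ + u₄ = 0

Row-reduce the matrix with u₁, u₂, u₃, u₄ as columns; the null space gives the coefficients.
One solution (up to scaling) is (2, -1, 3, 1).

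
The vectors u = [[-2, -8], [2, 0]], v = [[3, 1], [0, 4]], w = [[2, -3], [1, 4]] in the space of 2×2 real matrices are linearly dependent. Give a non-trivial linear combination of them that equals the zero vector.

Write each element as a vector in ℝ⁴ using {E₁₁, E₁₂, E₂₁, E₂₂}.
Solve the homogeneous system with u, v, w as columns by row-reducing the coefficient matrix.
One solution (up to scaling) is (1, 2, -2).

u + 2v - 2w = 0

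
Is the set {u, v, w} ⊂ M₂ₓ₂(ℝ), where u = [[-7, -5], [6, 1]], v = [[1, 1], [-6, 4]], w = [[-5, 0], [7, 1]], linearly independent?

linearly independent

Write each element as a coordinate vector in ℝ⁴ using {E₁₁, E₁₂, E₂₁, E₂₂}.
Row-reduce the matrix whose columns are u, v, w.
The reduction yields 3 nonzero rows, so the rank is 3.
Since rank = 3 (the number of vectors), the set is linearly independent.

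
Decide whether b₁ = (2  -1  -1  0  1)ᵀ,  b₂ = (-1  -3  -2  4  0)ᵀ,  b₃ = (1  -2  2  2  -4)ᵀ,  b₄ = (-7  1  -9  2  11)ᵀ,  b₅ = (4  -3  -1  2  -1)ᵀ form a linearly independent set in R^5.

linearly dependent

Form the 5×5 matrix with these as columns; its determinant is 0.
A zero determinant means the columns are linearly dependent.
Indeed b₁ - 2b₂ + 3b₃ + b₄ = 0.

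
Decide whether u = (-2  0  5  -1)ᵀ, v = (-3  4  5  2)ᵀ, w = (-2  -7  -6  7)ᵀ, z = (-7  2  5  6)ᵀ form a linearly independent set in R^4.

The matrix [u|v|w|z] has determinant -318.
A nonzero determinant means the columns are linearly independent.

linearly independent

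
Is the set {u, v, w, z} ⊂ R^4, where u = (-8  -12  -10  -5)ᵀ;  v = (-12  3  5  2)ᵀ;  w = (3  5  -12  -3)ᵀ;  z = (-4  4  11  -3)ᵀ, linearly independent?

linearly independent

Row-reduce the matrix whose columns are u, v, w, z.
The reduction yields 4 nonzero rows, so the rank is 4.
Since rank = 4 (the number of vectors), the set is linearly independent.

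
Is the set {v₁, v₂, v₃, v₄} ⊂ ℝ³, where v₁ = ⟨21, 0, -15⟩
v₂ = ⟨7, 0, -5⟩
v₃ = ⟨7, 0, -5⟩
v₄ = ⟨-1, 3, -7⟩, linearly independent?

linearly dependent

There are 4 vectors in a 3-dimensional space, so they cannot be linearly independent.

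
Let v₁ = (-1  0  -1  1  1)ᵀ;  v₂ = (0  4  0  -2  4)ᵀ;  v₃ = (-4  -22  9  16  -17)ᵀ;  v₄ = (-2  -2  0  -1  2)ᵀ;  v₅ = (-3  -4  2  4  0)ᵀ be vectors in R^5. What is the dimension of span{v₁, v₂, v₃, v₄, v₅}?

dim = 4

Put the 5×5 matrix [v₁|v₂|v₃|v₄|v₅] into echelon form.
The echelon form has 4 nonzero rows, so the rank is 4.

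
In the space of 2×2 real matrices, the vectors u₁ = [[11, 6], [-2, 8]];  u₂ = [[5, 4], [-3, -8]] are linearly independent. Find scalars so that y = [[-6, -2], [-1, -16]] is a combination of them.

Work in coordinates with respect to the standard basis {E₁₁, E₁₂, E₂₁, E₂₂}.
Since u₁, u₂ are independent, the coefficients expressing y are uniquely determined by a linear system.
Row-reducing the augmented matrix gives the unique coefficients (a₁, a₂) = (-1, 1).

y = -u₁ + u₂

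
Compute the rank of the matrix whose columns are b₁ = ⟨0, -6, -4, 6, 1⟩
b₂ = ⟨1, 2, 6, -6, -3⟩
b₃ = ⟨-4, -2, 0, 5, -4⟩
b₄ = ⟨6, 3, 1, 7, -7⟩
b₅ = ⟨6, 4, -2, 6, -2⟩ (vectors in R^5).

Form the matrix with b₁, b₂, b₃, b₄, b₅ as columns and reduce.
Exactly 5 pivots survive; hence the rank is 5.

rank 5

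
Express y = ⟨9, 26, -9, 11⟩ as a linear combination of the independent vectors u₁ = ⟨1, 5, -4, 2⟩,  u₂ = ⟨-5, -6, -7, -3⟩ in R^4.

y = 4u₁ - u₂

Write y = c₁u₁ + c₂u₂ and equate components.
Row-reducing the augmented matrix gives the unique coefficients (c₁, c₂) = (4, -1).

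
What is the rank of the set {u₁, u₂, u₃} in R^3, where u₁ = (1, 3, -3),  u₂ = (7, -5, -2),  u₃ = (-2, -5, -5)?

Apply Gaussian elimination to the matrix whose rows are u₁, u₂, u₃.
The echelon form has 3 nonzero rows, so the rank is 3.

3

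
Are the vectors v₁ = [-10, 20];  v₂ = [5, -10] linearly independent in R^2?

The matrix [v₁|v₂] has determinant 0.
A zero determinant means the columns are linearly dependent.
Indeed v₁ + 2v₂ = 0.

linearly dependent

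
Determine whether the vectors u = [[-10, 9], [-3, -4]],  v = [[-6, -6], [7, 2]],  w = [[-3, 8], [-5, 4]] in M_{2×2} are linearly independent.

Take coordinates with respect to the standard basis {E₁₁, E₁₂, E₂₁, E₂₂}.
Place the vectors as rows of a 3×4 matrix and reduce to echelon form.
The reduction yields 3 nonzero rows, so the rank is 3.
Since rank = 3 (the number of vectors), the set is linearly independent.

linearly independent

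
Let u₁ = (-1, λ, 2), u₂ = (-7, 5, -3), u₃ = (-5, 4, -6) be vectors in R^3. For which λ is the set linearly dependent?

The set is linearly dependent precisely when det[u₁; u₂; u₃] = 0.
The determinant works out to 12 - 27*λ.
Setting this to zero gives λ = 4/9.

λ = 4/9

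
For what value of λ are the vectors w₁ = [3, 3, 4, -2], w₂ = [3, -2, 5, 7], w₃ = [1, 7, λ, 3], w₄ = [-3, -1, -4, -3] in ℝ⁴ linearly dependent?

The set is linearly dependent precisely when det[w₁; w₂; w₃; w₄] = 0.
Cofactor expansion gives det = 21*λ + 84.
This vanishes exactly when λ = -4.

λ = -4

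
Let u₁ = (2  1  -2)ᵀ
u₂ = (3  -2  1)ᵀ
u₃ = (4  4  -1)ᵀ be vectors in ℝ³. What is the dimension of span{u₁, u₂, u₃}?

3

Form the matrix with u₁, u₂, u₃ as columns and reduce.
Reduction leaves 3 leading entries, giving rank 3.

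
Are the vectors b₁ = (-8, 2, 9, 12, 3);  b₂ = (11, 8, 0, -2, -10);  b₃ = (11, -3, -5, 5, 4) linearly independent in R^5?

linearly independent

Place the vectors as rows of a 3×5 matrix and reduce to echelon form.
The reduction yields 3 nonzero rows, so the rank is 3.
Since rank = 3 (the number of vectors), the set is linearly independent.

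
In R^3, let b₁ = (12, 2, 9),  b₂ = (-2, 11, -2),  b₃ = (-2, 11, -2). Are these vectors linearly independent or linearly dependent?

Two of the vectors are equal, giving an immediate dependence.

linearly dependent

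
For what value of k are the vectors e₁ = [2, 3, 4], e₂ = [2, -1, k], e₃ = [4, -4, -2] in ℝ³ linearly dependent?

Place the vectors as rows of a 3×3 matrix; dependence ⇔ determinant zero.
Cofactor expansion gives det = 20*k.
Setting this to zero gives k = 0.

k = 0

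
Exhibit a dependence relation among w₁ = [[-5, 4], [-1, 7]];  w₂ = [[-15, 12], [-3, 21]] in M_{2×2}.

3w₁ - w₂ = 0

Take coordinates with respect to {E₁₁, E₁₂, E₂₁, E₂₂}.
Set up α₁w₁ + α₂w₂ = 0 and solve the homogeneous system.
One solution (up to scaling) is (3, -1).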